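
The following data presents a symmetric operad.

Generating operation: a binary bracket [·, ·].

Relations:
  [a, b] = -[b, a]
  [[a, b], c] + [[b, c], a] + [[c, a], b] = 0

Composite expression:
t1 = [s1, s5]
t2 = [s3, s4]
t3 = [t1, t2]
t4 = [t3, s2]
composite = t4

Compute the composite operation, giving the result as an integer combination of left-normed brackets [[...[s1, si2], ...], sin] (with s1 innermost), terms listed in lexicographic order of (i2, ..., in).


A multilinear Lie element is pinned by s1-initial words (s1 innermost).
Composite bracket: [[[s1, s5], [s3, s4]], s2]
Applying ab - ba throughout gives 16 signed words (2^4 = 16).
Only words starting with s1 matter:
  from s1s5s3s4s2, sign +1: term +[[[[s1, s5], s3], s4], s2]
  from s1s5s4s3s2, sign -1: term -[[[[s1, s5], s4], s3], s2]

[[[[s1, s5], s3], s4], s2] - [[[[s1, s5], s4], s3], s2]


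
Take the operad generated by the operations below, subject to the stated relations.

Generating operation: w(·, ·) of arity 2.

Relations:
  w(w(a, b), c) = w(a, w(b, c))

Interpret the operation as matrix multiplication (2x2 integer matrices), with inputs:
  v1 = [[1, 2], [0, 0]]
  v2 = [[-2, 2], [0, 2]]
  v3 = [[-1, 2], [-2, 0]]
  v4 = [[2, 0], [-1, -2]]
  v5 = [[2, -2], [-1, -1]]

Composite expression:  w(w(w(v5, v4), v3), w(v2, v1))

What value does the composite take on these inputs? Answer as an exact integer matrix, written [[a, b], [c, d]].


[[28, 56], [6, 12]]


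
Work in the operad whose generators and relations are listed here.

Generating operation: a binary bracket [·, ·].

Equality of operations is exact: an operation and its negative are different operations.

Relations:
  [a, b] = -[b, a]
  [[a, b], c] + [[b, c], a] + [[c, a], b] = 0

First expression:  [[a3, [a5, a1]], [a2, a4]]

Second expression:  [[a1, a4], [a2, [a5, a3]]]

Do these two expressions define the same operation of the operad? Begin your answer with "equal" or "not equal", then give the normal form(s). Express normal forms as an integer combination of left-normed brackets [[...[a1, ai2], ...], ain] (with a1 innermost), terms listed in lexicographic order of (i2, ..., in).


The first composite normalizes to [[[[a1, a5], a3], a2], a4] - [[[[a1, a5], a3], a4], a2]
The second composite normalizes to -[[[[a1, a4], a2], a3], a5] + [[[[a1, a4], a2], a5], a3] + [[[[a1, a4], a3], a5], a2] - [[[[a1, a4], a5], a3], a2]
Distinct normal forms: not equal.

not equal; the first gives [[[[a1, a5], a3], a2], a4] - [[[[a1, a5], a3], a4], a2] and the second -[[[[a1, a4], a2], a3], a5] + [[[[a1, a4], a2], a5], a3] + [[[[a1, a4], a3], a5], a2] - [[[[a1, a4], a5], a3], a2]


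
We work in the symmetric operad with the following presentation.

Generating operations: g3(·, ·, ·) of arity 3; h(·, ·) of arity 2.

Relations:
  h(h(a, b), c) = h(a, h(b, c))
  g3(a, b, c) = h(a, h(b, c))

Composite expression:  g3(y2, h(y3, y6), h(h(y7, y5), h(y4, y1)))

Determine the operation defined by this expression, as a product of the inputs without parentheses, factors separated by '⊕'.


y2 ⊕ y3 ⊕ y6 ⊕ y7 ⊕ y5 ⊕ y4 ⊕ y1

All parenthesizations of g3 agree; list the y-inputs left to right.
h(y3, y6) reduces to y3 ⊕ y6
h(y7, y5) reduces to y7 ⊕ y5
h(y4, y1) reduces to y4 ⊕ y1
h(h(y7, y5), h(y4, y1)) reduces to y7 ⊕ y5 ⊕ y4 ⊕ y1
g3(y2, h(y3, y6), h(h(y7, y5), h(y4, y1))) reduces to y2 ⊕ y3 ⊕ y6 ⊕ y7 ⊕ y5 ⊕ y4 ⊕ y1


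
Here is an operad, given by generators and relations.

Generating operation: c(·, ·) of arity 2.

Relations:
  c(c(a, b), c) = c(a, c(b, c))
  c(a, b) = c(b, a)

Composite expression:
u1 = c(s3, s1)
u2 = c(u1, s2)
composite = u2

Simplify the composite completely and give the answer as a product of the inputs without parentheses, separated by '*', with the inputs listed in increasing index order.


s1 * s2 * s3

Key point: c commutes, so take the s-inputs in any fixed order.
c(s3, s1) unparenthesizes to s3 * s1
c(c(s3, s1), s2) unparenthesizes to s3 * s1 * s2
reordering the factors by index: s1 * s2 * s3


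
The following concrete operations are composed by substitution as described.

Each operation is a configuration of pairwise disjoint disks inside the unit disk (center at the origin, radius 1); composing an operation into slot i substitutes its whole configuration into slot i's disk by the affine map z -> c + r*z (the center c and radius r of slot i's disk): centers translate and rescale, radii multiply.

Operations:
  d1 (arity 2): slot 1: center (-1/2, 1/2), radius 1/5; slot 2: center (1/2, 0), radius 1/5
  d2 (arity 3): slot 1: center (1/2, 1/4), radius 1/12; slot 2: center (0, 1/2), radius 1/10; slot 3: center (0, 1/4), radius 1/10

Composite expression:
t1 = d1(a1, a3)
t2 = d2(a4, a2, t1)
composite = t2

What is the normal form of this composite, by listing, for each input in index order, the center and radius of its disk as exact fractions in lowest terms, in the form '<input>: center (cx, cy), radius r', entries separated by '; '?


a1: center (-1/20, 3/10), radius 1/50; a2: center (0, 1/2), radius 1/10; a3: center (1/20, 1/4), radius 1/50; a4: center (1/2, 1/4), radius 1/12

Affine substitution under d2: radii multiply and a-centers shift.
input a4: composing its 1 substitution step yields center (1/2, 1/4), radius 1/12
input a2: composing its 1 substitution step yields center (0, 1/2), radius 1/10
input a1: composing its 2 substitution steps yields center (-1/20, 3/10), radius 1/50
input a3: composing its 2 substitution steps yields center (1/20, 1/4), radius 1/50


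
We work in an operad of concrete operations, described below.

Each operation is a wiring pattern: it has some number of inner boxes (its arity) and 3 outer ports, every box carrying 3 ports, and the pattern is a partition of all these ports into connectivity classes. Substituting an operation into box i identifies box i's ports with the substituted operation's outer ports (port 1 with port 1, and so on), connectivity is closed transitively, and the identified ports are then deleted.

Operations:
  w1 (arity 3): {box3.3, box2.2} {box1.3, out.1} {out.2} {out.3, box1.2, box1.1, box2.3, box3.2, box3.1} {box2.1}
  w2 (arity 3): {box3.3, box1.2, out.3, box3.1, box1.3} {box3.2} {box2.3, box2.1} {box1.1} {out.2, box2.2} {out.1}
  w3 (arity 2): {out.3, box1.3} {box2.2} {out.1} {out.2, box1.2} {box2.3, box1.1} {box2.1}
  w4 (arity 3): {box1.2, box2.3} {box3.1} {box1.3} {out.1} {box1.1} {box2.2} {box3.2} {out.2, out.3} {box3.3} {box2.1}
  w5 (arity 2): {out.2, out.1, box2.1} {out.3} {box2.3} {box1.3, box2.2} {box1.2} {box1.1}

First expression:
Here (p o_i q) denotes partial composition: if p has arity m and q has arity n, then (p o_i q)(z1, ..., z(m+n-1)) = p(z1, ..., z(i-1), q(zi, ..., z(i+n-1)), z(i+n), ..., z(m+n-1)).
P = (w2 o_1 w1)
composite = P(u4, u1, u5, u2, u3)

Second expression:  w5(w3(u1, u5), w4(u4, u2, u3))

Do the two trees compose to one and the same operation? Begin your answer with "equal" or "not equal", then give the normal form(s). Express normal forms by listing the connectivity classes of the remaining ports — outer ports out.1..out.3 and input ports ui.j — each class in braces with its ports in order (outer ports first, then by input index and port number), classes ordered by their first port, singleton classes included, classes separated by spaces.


Reducing the first expression gives {out.1} {out.2, u2.2} {out.3, u1.3, u3.1, u3.3, u4.1, u4.2, u5.1, u5.2} {u1.1} {u1.2, u5.3} {u2.1, u2.3} {u3.2} {u4.3}
Reducing the second expression gives {out.1, out.2} {out.3} {u1.1, u5.3} {u1.2} {u1.3} {u2.1} {u2.2} {u2.3, u4.2} {u3.1} {u3.2} {u3.3} {u4.1} {u4.3} {u5.1} {u5.2}
Different reductions; not equal.

not equal: they reduce to {out.1} {out.2, u2.2} {out.3, u1.3, u3.1, u3.3, u4.1, u4.2, u5.1, u5.2} {u1.1} {u1.2, u5.3} {u2.1, u2.3} {u3.2} {u4.3} and {out.1, out.2} {out.3} {u1.1, u5.3} {u1.2} {u1.3} {u2.1} {u2.2} {u2.3, u4.2} {u3.1} {u3.2} {u3.3} {u4.1} {u4.3} {u5.1} {u5.2}


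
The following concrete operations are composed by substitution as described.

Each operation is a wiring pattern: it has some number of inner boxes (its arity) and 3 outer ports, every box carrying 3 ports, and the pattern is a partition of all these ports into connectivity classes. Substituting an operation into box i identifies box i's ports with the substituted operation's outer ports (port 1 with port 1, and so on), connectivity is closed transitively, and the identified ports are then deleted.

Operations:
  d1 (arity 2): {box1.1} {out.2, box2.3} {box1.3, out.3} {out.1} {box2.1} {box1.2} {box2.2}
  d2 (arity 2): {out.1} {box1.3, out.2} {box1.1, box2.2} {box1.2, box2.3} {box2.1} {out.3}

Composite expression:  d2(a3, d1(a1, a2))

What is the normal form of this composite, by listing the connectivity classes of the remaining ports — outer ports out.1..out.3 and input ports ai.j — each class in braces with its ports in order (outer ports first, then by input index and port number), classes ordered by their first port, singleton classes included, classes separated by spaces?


{out.1} {out.2, a3.3} {out.3} {a1.1} {a1.2} {a1.3, a3.2} {a2.1} {a2.2} {a2.3, a3.1}

Connectivity passes through glued d2-boundaries; trace each wire chain.
after d1, the pattern on (a1, a2) reads {out.1} {out.2, a2.3} {out.3, a1.3} {a1.1} {a1.2} {a2.1} {a2.2} (out.j = its outer ports)
after d2, the pattern on (a3, a1, a2) reads {out.1} {out.2, a3.3} {out.3} {a1.1} {a1.2} {a1.3, a3.2} {a2.1} {a2.2} {a2.3, a3.1} (out.j = its outer ports)


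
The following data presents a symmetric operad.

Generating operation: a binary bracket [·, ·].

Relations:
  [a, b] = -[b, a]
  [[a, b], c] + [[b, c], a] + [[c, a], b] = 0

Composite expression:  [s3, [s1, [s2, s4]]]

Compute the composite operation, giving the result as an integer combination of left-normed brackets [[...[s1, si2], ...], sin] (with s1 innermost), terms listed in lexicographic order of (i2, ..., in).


A multilinear Lie element is pinned by s1-initial words (s1 innermost).
Composite bracket: [s3, [s1, [s2, s4]]]
Expanding via [a, b] = ab - ba: 8 signed words (2^3 = 8).
Words beginning with s1 determine it all:
  s1s2s4s3 appears with sign -1, giving the term -[[[s1, s2], s4], s3]
  s1s4s2s3 appears with sign +1, giving the term +[[[s1, s4], s2], s3]

-[[[s1, s2], s4], s3] + [[[s1, s4], s2], s3]


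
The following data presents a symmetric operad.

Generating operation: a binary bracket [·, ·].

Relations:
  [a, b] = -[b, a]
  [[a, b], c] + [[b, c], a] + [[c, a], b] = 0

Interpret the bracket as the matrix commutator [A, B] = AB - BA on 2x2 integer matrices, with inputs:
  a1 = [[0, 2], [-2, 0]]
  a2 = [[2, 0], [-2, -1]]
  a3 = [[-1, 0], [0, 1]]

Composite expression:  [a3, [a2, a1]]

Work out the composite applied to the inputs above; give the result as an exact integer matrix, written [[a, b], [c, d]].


[[0, -12], [12, 0]]


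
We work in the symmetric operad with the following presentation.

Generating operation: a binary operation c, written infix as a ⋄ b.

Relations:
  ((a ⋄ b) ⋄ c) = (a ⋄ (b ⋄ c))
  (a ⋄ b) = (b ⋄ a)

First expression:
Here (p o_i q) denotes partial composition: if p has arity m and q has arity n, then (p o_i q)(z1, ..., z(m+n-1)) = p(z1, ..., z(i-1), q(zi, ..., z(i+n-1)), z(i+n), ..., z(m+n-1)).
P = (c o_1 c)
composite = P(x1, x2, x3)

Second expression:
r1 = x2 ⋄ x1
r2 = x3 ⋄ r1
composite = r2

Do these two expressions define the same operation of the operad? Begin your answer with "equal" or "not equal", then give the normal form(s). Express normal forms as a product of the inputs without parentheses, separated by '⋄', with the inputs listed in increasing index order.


equal: each reduces to x1 ⋄ x2 ⋄ x3

Reducing the first expression gives x1 ⋄ x2 ⋄ x3
Reducing the second expression gives x1 ⋄ x2 ⋄ x3
Identical normal forms: equal.


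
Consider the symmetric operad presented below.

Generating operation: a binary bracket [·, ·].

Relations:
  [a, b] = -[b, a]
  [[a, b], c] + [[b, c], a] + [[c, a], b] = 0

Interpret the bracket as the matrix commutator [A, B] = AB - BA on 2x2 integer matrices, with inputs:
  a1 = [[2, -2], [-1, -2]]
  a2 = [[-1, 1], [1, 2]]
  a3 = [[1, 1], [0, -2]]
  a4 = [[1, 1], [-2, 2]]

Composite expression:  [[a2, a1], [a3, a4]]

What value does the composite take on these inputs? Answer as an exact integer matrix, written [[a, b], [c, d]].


[[8, 16], [-16, -8]]

[a2, a1] = [[1, 2], [1, -1]]
[a3, a4] = [[-2, 4], [6, 2]]
[[a2, a1], [a3, a4]] = [[8, 16], [-16, -8]]


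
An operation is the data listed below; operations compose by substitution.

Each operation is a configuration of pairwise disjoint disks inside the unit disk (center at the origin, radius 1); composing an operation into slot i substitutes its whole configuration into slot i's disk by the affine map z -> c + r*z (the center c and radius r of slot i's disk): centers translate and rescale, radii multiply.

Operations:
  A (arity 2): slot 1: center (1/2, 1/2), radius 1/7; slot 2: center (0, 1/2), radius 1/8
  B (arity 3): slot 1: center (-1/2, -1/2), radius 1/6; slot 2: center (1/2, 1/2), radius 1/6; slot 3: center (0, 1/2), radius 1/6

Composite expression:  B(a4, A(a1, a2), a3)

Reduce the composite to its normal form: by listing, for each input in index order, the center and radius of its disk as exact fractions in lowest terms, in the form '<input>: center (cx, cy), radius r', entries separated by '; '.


a1: center (7/12, 7/12), radius 1/42; a2: center (1/2, 7/12), radius 1/48; a3: center (0, 1/2), radius 1/6; a4: center (-1/2, -1/2), radius 1/6

Each a-disk chains the slot maps above it in B; radii multiply.
a4: after 1 affine step, its disk has center (-1/2, -1/2), radius 1/6
a1: after 2 affine steps, its disk has center (7/12, 7/12), radius 1/42
a2: after 2 affine steps, its disk has center (1/2, 7/12), radius 1/48
a3: after 1 affine step, its disk has center (0, 1/2), radius 1/6


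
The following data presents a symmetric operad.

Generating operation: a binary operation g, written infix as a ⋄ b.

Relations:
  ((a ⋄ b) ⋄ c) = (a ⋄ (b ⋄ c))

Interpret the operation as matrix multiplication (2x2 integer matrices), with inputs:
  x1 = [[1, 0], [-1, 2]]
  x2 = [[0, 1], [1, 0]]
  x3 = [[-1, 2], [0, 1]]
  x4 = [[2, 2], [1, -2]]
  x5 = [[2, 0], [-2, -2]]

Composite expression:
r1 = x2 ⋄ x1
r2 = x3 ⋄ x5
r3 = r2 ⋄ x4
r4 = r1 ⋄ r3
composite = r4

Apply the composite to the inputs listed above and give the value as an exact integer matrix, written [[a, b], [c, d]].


[[4, 4], [-16, -4]]

(x2 ⋄ x1) = [[-1, 2], [1, 0]]
(x3 ⋄ x5) = [[-6, -4], [-2, -2]]
((x3 ⋄ x5) ⋄ x4) = [[-16, -4], [-6, 0]]
((x2 ⋄ x1) ⋄ ((x3 ⋄ x5) ⋄ x4)) = [[4, 4], [-16, -4]]


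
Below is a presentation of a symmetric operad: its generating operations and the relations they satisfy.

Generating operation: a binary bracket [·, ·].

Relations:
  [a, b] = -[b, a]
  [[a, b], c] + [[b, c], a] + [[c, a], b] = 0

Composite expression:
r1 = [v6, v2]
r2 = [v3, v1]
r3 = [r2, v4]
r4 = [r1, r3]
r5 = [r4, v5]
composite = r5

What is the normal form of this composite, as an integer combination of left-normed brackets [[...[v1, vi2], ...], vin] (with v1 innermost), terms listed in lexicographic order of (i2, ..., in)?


-[[[[[v1, v3], v4], v2], v6], v5] + [[[[[v1, v3], v4], v6], v2], v5]

A multilinear Lie element is pinned by v1-initial words (v1 innermost).
Composite bracket: [[[v6, v2], [[v3, v1], v4]], v5]
Expanding via [a, b] = ab - ba: 32 signed words (2^5 = 32).
Words beginning with v1 determine it all:
  sign of v1v3v4v2v6v5 is -1, so it contributes -[[[[[v1, v3], v4], v2], v6], v5]
  sign of v1v3v4v6v2v5 is +1, so it contributes +[[[[[v1, v3], v4], v6], v2], v5]


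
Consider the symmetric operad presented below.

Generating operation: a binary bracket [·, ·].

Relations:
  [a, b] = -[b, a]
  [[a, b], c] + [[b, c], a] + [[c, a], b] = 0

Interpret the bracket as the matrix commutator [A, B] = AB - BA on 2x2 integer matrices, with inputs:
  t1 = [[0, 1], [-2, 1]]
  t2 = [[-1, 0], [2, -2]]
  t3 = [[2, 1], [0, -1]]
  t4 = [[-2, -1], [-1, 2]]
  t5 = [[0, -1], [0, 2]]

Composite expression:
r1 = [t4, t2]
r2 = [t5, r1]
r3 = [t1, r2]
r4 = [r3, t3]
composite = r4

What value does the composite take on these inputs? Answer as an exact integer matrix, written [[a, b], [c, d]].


[[-42, -56], [126, 42]]

[t4, t2] = [[-2, 1], [7, 2]]
[t5, [t4, t2]] = [[-7, -6], [14, 7]]
[t1, [t5, [t4, t2]]] = [[2, 20], [42, -2]]
[[t1, [t5, [t4, t2]]], t3] = [[-42, -56], [126, 42]]


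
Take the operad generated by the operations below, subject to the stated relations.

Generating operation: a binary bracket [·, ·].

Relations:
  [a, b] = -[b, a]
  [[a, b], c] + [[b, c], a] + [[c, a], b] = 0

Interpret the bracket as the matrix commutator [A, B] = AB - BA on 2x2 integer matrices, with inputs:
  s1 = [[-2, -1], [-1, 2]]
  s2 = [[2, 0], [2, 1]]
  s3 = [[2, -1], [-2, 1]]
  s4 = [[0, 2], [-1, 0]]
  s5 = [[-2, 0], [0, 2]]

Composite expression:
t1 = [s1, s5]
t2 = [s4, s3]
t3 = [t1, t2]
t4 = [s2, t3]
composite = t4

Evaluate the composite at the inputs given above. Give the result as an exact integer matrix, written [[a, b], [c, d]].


[[80, -40], [88, -80]]

[s1, s5] = [[0, -4], [4, 0]]
[s4, s3] = [[-5, -2], [-1, 5]]
[[s1, s5], [s4, s3]] = [[12, -40], [-40, -12]]
[s2, [[s1, s5], [s4, s3]]] = [[80, -40], [88, -80]]


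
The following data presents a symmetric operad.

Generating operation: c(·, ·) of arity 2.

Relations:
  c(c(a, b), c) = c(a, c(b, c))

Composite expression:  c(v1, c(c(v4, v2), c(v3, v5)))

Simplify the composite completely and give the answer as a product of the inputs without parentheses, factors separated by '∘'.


v1 ∘ v4 ∘ v2 ∘ v3 ∘ v5

The c-tree's shape is irrelevant; the v-reading-order decides.
c(v4, v2) flattens to v4 ∘ v2
c(v3, v5) flattens to v3 ∘ v5
c(c(v4, v2), c(v3, v5)) flattens to v4 ∘ v2 ∘ v3 ∘ v5
c(v1, c(c(v4, v2), c(v3, v5))) flattens to v1 ∘ v4 ∘ v2 ∘ v3 ∘ v5


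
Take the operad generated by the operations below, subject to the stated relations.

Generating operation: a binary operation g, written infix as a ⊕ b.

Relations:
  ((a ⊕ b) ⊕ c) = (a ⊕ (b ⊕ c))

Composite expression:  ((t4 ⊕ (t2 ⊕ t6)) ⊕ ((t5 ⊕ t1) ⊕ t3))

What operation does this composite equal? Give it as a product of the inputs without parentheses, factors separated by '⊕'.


t4 ⊕ t2 ⊕ t6 ⊕ t5 ⊕ t1 ⊕ t3

All parenthesizations of g agree; list the t-inputs left to right.
(t2 ⊕ t6) spells out as t2 ⊕ t6
(t4 ⊕ (t2 ⊕ t6)) spells out as t4 ⊕ t2 ⊕ t6
(t5 ⊕ t1) spells out as t5 ⊕ t1
((t5 ⊕ t1) ⊕ t3) spells out as t5 ⊕ t1 ⊕ t3
((t4 ⊕ (t2 ⊕ t6)) ⊕ ((t5 ⊕ t1) ⊕ t3)) spells out as t4 ⊕ t2 ⊕ t6 ⊕ t5 ⊕ t1 ⊕ t3


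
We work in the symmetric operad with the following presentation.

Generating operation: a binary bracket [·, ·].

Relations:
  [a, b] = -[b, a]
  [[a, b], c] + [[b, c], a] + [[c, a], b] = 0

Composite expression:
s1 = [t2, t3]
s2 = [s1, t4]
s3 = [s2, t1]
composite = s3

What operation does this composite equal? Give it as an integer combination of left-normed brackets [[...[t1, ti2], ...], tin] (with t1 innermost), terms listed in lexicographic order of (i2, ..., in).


-[[[t1, t2], t3], t4] + [[[t1, t3], t2], t4] + [[[t1, t4], t2], t3] - [[[t1, t4], t3], t2]


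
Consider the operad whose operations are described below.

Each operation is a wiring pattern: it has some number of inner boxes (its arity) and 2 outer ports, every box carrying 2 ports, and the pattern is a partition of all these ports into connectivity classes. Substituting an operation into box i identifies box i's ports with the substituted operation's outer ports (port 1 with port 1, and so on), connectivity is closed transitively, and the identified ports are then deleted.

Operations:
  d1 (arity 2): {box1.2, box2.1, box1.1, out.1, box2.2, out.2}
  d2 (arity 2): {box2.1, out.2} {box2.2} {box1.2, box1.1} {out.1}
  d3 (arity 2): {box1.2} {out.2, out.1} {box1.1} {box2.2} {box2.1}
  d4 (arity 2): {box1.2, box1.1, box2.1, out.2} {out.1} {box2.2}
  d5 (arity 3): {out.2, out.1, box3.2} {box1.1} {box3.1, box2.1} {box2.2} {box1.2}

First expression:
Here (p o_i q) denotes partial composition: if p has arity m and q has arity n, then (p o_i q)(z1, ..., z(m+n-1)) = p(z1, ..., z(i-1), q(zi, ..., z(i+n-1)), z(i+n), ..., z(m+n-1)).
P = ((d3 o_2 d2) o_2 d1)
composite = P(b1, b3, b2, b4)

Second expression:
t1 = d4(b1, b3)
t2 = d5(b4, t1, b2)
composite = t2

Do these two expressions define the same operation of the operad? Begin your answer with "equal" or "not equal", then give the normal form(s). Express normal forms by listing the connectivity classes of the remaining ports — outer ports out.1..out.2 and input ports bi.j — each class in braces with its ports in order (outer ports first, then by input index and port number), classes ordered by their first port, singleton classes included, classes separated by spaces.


In normal form, the first expression is {out.1, out.2} {b1.1} {b1.2} {b2.1, b2.2, b3.1, b3.2} {b4.1} {b4.2}
In normal form, the second expression is {out.1, out.2, b2.2} {b1.1, b1.2, b3.1} {b2.1} {b3.2} {b4.1} {b4.2}
No match — not equal.

not equal: they reduce to {out.1, out.2} {b1.1} {b1.2} {b2.1, b2.2, b3.1, b3.2} {b4.1} {b4.2} and {out.1, out.2, b2.2} {b1.1, b1.2, b3.1} {b2.1} {b3.2} {b4.1} {b4.2}


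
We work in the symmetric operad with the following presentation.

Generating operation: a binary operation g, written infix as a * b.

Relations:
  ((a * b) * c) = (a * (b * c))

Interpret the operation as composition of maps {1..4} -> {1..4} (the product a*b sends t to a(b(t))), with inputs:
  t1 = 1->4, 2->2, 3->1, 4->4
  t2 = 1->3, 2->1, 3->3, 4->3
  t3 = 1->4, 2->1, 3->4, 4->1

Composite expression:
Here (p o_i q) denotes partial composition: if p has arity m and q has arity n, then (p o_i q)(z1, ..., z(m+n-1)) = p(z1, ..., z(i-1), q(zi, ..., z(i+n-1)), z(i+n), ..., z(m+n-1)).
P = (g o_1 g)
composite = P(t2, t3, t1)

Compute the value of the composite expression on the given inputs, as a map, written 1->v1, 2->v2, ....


1->3, 2->3, 3->3, 4->3

(t2 * t3) = 1->3, 2->3, 3->3, 4->3
((t2 * t3) * t1) = 1->3, 2->3, 3->3, 4->3


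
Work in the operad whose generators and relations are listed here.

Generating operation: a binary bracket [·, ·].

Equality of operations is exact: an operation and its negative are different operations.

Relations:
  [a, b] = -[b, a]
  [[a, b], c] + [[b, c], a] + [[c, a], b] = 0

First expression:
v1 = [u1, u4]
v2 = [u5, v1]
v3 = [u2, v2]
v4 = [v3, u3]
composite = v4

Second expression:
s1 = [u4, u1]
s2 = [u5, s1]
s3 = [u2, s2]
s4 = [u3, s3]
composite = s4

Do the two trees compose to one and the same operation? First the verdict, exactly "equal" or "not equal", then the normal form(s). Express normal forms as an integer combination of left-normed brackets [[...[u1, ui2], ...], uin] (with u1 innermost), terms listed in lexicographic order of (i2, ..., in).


equal — both sides give [[[[u1, u4], u5], u2], u3]

The first expression reduces to [[[[u1, u4], u5], u2], u3]
The second expression reduces to [[[[u1, u4], u5], u2], u3]
One common form — equal.


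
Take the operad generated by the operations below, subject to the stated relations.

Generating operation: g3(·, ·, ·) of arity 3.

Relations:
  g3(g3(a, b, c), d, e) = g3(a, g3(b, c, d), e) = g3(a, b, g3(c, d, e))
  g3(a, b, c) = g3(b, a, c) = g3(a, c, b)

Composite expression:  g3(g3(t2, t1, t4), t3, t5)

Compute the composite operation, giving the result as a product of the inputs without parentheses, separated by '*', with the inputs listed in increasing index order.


t1 * t2 * t3 * t4 * t5

Any arrangement under g3 is one operation, so sort the t-inputs.
g3(t2, t1, t4) unparenthesizes to t2 * t1 * t4
g3(g3(t2, t1, t4), t3, t5) unparenthesizes to t2 * t1 * t4 * t3 * t5
commutativity sorts the factors: t1 * t2 * t3 * t4 * t5


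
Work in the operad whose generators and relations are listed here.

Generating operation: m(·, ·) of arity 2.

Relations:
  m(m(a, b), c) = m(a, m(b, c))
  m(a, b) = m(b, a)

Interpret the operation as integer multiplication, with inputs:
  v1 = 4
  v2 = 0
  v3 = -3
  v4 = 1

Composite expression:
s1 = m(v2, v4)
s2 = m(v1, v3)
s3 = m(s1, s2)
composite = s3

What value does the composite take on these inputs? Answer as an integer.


0

m(v2, v4) = 0
m(v1, v3) = -12
m(m(v2, v4), m(v1, v3)) = 0


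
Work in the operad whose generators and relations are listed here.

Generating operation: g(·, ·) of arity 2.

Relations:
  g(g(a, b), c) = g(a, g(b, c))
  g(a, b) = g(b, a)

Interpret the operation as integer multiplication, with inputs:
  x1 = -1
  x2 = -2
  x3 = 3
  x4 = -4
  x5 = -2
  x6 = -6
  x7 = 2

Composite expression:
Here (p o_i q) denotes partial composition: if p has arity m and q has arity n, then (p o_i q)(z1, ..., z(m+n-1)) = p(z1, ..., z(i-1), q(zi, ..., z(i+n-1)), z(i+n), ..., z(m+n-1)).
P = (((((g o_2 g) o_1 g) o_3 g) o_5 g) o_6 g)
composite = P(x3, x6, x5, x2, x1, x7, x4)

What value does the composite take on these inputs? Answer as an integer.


g(x3, x6) = -18
g(x5, x2) = 4
g(x7, x4) = -8
g(x1, g(x7, x4)) = 8
g(g(x5, x2), g(x1, g(x7, x4))) = 32
g(g(x3, x6), g(g(x5, x2), g(x1, g(x7, x4)))) = -576

-576


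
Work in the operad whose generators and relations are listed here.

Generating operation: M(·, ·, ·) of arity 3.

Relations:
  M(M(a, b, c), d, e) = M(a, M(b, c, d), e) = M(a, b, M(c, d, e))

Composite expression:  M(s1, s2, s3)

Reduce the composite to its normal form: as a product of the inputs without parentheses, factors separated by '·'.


s1 · s2 · s3

Every regrouping of M is equal, so read the s-inputs in written order.
M(s1, s2, s3) flattens to s1 · s2 · s3


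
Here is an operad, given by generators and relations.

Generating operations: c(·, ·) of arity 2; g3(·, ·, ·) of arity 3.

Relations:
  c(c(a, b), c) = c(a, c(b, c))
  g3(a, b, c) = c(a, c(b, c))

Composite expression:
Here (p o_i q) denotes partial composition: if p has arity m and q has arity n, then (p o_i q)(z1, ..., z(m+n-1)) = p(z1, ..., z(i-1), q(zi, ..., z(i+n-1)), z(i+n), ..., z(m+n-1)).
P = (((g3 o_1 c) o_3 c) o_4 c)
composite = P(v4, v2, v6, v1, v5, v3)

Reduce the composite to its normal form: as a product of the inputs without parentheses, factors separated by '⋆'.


v4 ⋆ v2 ⋆ v6 ⋆ v1 ⋆ v5 ⋆ v3

The g3-tree's shape is irrelevant; the v-reading-order decides.
c(v4, v2) spells out as v4 ⋆ v2
c(v1, v5) spells out as v1 ⋆ v5
c(v6, c(v1, v5)) spells out as v6 ⋆ v1 ⋆ v5
g3(c(v4, v2), c(v6, c(v1, v5)), v3) spells out as v4 ⋆ v2 ⋆ v6 ⋆ v1 ⋆ v5 ⋆ v3


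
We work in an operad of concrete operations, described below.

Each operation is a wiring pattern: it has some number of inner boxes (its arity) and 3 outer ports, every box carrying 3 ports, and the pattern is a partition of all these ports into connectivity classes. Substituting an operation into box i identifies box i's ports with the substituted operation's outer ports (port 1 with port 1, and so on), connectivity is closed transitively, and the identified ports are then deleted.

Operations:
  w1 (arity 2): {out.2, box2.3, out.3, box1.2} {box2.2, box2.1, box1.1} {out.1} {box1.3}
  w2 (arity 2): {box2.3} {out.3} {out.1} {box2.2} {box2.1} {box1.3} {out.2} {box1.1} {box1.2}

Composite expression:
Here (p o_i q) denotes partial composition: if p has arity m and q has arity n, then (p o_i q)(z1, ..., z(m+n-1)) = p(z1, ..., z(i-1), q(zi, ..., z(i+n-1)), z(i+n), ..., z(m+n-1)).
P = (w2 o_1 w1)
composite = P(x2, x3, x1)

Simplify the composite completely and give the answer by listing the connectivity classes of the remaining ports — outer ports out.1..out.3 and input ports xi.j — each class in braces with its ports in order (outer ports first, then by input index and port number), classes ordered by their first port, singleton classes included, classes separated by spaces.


{out.1} {out.2} {out.3} {x1.1} {x1.2} {x1.3} {x2.1, x3.1, x3.2} {x2.2, x3.3} {x2.3}

Treat the ports identified at w2 as solder joints: merge, then drop.
composing w1 on (x2, x3), with out.j its own outer ports: {out.1} {out.2, out.3, x2.2, x3.3} {x2.1, x3.1, x3.2} {x2.3}
composing w2 on (x2, x3, x1), with out.j its own outer ports: {out.1} {out.2} {out.3} {x1.1} {x1.2} {x1.3} {x2.1, x3.1, x3.2} {x2.2, x3.3} {x2.3}


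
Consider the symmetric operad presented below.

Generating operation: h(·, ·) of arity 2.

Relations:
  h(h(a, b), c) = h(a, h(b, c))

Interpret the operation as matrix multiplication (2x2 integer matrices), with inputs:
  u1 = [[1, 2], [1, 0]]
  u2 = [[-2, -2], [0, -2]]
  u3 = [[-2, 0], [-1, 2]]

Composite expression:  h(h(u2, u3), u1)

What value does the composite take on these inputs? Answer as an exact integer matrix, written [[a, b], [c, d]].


[[2, 12], [-2, 4]]

h(u2, u3) = [[6, -4], [2, -4]]
h(h(u2, u3), u1) = [[2, 12], [-2, 4]]


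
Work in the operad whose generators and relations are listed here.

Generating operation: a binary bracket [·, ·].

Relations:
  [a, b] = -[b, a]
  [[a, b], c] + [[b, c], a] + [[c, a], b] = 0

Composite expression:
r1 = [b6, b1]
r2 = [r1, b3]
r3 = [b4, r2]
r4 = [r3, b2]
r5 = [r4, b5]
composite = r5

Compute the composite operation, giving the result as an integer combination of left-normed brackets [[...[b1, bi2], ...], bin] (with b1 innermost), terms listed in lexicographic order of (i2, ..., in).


[[[[[b1, b6], b3], b4], b2], b5]

Expand each bracket as ab - ba; the b1-initial words give the coefficients.
Composite bracket: [[[b4, [[b6, b1], b3]], b2], b5]
Expanding via [a, b] = ab - ba: 32 signed words (2^5 = 32).
The b1-initial words carry the normal form:
  b1b6b3b4b2b5 appears with sign +1, giving the term +[[[[[b1, b6], b3], b4], b2], b5]


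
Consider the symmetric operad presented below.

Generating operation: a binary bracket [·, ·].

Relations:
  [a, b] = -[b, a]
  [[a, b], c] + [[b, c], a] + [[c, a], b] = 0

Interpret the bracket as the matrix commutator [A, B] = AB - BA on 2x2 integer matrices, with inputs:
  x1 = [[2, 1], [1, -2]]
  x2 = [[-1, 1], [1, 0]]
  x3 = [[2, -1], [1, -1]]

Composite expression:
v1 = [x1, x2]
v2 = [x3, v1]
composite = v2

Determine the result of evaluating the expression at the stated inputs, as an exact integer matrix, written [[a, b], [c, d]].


[[0, 15], [15, 0]]

[x1, x2] = [[0, 5], [-5, 0]]
[x3, [x1, x2]] = [[0, 15], [15, 0]]


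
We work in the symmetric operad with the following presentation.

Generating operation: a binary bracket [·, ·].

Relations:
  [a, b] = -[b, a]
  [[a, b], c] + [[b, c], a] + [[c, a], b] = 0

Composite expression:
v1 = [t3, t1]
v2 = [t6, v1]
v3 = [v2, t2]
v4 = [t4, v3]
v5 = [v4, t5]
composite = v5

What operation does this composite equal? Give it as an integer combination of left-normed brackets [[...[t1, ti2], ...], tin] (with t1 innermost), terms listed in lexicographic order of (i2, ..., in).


-[[[[[t1, t3], t6], t2], t4], t5]

Expand each bracket as ab - ba; the t1-initial words give the coefficients.
Composite bracket: [[t4, [[t6, [t3, t1]], t2]], t5]
Under [a, b] = ab - ba we get 32 signed associative words (2^5 = 32).
The t1-initial words carry the normal form:
  from t1t3t6t2t4t5, sign -1: term -[[[[[t1, t3], t6], t2], t4], t5]


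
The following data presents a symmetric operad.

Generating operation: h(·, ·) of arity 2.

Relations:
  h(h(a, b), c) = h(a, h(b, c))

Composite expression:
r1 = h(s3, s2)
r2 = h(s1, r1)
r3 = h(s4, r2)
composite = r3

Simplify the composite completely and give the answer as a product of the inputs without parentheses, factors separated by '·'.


s4 · s1 · s3 · s2

The h-tree's shape is irrelevant; the s-reading-order decides.
h(s3, s2) reduces to s3 · s2
h(s1, h(s3, s2)) reduces to s1 · s3 · s2
h(s4, h(s1, h(s3, s2))) reduces to s4 · s1 · s3 · s2


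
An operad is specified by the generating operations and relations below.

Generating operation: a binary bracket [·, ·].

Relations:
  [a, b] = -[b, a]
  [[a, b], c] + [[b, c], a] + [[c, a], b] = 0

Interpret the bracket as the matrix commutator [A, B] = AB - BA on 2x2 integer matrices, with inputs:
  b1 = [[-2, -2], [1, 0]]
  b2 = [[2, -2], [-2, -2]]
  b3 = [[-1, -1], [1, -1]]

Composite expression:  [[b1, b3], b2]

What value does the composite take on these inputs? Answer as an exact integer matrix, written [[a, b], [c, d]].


[[0, -4], [4, 0]]

[b1, b3] = [[-1, 2], [2, 1]]
[[b1, b3], b2] = [[0, -4], [4, 0]]


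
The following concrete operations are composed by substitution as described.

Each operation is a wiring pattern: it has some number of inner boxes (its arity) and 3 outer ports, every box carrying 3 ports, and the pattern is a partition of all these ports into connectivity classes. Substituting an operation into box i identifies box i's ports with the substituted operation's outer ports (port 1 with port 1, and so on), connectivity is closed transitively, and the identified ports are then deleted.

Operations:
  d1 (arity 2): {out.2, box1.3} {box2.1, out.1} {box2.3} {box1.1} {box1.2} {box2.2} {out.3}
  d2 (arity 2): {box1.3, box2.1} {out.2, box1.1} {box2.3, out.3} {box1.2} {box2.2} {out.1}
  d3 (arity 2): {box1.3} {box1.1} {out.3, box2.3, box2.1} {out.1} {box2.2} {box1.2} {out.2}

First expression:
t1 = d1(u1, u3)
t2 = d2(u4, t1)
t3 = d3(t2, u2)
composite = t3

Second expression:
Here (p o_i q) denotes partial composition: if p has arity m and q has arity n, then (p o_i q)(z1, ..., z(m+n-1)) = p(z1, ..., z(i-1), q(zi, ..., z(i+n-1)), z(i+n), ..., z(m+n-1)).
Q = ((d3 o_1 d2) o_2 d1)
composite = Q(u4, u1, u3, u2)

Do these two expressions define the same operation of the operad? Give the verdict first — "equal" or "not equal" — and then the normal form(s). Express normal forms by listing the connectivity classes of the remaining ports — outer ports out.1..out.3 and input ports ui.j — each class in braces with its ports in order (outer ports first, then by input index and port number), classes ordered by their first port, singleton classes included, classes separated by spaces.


equal; the common form is {out.1} {out.2} {out.3, u2.1, u2.3} {u1.1} {u1.2} {u1.3} {u2.2} {u3.1, u4.3} {u3.2} {u3.3} {u4.1} {u4.2}

Reducing the first expression gives {out.1} {out.2} {out.3, u2.1, u2.3} {u1.1} {u1.2} {u1.3} {u2.2} {u3.1, u4.3} {u3.2} {u3.3} {u4.1} {u4.2}
Reducing the second expression gives {out.1} {out.2} {out.3, u2.1, u2.3} {u1.1} {u1.2} {u1.3} {u2.2} {u3.1, u4.3} {u3.2} {u3.3} {u4.1} {u4.2}
One common form — equal.


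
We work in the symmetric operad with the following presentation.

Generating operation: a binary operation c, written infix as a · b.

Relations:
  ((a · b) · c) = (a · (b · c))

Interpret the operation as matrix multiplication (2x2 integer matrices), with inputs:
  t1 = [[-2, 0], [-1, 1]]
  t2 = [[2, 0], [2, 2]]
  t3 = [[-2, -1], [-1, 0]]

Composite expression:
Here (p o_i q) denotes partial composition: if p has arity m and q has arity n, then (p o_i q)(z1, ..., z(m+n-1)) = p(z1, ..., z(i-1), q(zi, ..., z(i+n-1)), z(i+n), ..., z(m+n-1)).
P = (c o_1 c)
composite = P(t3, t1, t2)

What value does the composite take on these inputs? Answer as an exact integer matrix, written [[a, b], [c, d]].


[[8, -2], [4, 0]]

(t3 · t1) = [[5, -1], [2, 0]]
((t3 · t1) · t2) = [[8, -2], [4, 0]]


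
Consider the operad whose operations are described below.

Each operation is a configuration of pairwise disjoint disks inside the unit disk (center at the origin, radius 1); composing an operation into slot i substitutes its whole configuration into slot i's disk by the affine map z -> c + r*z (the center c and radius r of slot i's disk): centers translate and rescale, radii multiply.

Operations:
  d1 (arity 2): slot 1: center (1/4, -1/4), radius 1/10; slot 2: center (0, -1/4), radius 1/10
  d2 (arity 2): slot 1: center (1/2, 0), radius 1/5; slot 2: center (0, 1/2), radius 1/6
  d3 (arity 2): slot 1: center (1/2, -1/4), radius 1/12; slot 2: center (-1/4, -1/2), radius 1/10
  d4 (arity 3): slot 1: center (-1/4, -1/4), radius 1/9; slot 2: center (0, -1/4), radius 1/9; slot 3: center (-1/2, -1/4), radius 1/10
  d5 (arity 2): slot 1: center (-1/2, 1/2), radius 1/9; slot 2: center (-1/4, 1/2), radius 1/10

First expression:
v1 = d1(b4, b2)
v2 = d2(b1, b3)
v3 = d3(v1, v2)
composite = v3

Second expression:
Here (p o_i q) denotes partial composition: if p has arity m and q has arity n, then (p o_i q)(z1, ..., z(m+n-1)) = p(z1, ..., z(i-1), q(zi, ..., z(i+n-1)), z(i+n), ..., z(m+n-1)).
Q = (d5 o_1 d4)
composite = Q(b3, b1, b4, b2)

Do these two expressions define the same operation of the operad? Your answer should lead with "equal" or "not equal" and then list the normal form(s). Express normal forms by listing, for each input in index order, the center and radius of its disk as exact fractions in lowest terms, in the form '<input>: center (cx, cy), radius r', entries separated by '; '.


not equal; first: b1: center (-1/5, -1/2), radius 1/50; b2: center (1/2, -13/48), radius 1/120; b3: center (-1/4, -9/20), radius 1/60; b4: center (25/48, -13/48), radius 1/120; second: b1: center (-1/2, 17/36), radius 1/81; b2: center (-1/4, 1/2), radius 1/10; b3: center (-19/36, 17/36), radius 1/81; b4: center (-5/9, 17/36), radius 1/90

In normal form, the first expression is b1: center (-1/5, -1/2), radius 1/50; b2: center (1/2, -13/48), radius 1/120; b3: center (-1/4, -9/20), radius 1/60; b4: center (25/48, -13/48), radius 1/120
In normal form, the second expression is b1: center (-1/2, 17/36), radius 1/81; b2: center (-1/4, 1/2), radius 1/10; b3: center (-19/36, 17/36), radius 1/81; b4: center (-5/9, 17/36), radius 1/90
They disagree, so not equal.


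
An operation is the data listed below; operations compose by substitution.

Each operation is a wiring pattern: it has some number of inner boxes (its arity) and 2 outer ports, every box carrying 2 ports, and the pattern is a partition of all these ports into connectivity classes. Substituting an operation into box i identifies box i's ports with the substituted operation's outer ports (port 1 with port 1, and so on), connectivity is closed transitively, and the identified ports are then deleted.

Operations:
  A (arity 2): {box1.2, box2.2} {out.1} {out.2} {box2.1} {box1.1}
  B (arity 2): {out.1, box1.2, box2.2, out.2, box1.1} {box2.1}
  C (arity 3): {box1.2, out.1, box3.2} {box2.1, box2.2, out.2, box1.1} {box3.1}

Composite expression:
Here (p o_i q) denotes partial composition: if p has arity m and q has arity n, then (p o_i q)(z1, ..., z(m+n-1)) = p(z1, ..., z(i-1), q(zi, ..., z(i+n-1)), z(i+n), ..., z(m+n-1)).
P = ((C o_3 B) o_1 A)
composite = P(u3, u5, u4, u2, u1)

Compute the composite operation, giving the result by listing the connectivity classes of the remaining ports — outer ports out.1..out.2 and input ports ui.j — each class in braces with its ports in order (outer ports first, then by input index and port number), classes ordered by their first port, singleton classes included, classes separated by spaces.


{out.1, u1.2, u2.1, u2.2} {out.2, u4.1, u4.2} {u1.1} {u3.1} {u3.2, u5.2} {u5.1}

Connectivity passes through glued C-boundaries; trace each wire chain.
A over (u3, u5) gives {out.1} {out.2} {u3.1} {u3.2, u5.2} {u5.1}, out.j being that stage's outer ports
B over (u2, u1) gives {out.1, out.2, u1.2, u2.1, u2.2} {u1.1}, out.j being that stage's outer ports
C over (u3, u5, u4, u2, u1) gives {out.1, u1.2, u2.1, u2.2} {out.2, u4.1, u4.2} {u1.1} {u3.1} {u3.2, u5.2} {u5.1}, out.j being that stage's outer ports


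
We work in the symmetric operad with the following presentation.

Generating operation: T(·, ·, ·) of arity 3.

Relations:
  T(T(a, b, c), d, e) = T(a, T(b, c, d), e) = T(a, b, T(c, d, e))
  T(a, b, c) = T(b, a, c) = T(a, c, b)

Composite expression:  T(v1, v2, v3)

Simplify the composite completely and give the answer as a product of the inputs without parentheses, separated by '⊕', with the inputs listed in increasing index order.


v1 ⊕ v2 ⊕ v3


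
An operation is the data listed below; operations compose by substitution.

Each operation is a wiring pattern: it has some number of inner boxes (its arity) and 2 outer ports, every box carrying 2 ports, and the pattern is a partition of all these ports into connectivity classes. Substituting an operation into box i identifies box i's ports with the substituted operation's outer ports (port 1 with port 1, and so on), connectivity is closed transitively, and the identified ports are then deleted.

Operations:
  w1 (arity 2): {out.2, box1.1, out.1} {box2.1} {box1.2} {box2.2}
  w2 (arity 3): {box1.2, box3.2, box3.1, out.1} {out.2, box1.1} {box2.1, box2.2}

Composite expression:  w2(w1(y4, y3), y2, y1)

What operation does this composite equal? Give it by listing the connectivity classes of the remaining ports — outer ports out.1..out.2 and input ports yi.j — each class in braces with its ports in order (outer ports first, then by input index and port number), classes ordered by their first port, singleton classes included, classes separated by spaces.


{out.1, out.2, y1.1, y1.2, y4.1} {y2.1, y2.2} {y3.1} {y3.2} {y4.2}
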